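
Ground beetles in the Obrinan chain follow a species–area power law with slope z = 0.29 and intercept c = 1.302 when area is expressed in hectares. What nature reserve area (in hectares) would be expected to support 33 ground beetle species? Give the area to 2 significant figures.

69000 hectares

33 = 1.302 × A^0.29  ⇒  A^0.29 = 33/1.302 = 25.35
ln A = ln(25.35) / 0.29 = 3.2326 / 0.29 = 11.1469
A = e^11.1469 ≈ 69350 hectares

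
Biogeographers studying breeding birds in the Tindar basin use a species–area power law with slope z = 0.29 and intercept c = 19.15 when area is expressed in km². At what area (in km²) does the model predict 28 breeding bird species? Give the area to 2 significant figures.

3.7 km²

28 = 19.15 × A^0.29  ⇒  A^0.29 = 28/19.15 = 1.462
ln A = ln(1.462) / 0.29 = 0.3799 / 0.29 = 1.3100
A = e^1.3100 ≈ 3.706 km²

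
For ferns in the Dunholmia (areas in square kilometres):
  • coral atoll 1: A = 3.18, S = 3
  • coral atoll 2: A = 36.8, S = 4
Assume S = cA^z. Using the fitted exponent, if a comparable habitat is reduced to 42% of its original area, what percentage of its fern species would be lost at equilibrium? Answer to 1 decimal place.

z = ln(4/3) / ln(36.8/3.18) = 0.2877 / 2.4486 = 0.1175
S_new/S_old = (A_new/A_old)^z = 0.42^0.1175 = exp(0.1175 × -0.8675) = 0.9031
Fraction lost = 1 − 0.9031 = 0.0969

9.7%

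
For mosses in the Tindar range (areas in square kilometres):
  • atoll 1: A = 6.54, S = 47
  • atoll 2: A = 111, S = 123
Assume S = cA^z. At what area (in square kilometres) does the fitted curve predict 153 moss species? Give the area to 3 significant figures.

z = ln(123/47) / ln(111/6.54) = 0.9620 / 2.8316 = 0.3398
c = 47 / 6.54^0.3398 = 47 / 1.893 = 24.83
A = (153/24.83)^(1/0.3398) ⇒ ln A = ln(6.162)/0.3398 = 5.3519
A = e^5.3519 ≈ 211 square kilometres

211 square kilometres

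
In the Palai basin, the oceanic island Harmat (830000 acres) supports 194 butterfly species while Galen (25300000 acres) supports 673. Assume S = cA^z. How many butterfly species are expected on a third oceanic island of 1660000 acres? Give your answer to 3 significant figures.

z = ln(673/194) / ln(25300000/830000) = 1.2439 / 3.4171 = 0.3640
c = 194 / 830000^0.3640 = 194 / 142.8 = 1.359
S₃ = 1.359 × 1660000^0.3640 = 1.359 × 183.7 ≈ 249.7

250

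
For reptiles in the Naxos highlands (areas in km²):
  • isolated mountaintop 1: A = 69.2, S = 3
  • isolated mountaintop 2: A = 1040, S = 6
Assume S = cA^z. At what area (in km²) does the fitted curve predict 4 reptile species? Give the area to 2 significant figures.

z = ln(6/3) / ln(1040/69.2) = 0.6931 / 2.7100 = 0.2558
c = 3 / 69.2^0.2558 = 3 / 2.956 = 1.015
A = (4/1.015)^(1/0.2558) ⇒ ln A = ln(3.941)/0.2558 = 5.3617
A = e^5.3617 ≈ 213.1 km²

210 km²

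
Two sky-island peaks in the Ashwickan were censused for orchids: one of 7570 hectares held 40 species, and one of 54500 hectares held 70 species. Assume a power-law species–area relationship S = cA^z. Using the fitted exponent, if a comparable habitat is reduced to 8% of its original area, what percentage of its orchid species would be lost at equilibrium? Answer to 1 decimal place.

z = ln(70/40) / ln(54500/7570) = 0.5596 / 1.9740 = 0.2835
S_new/S_old = (A_new/A_old)^z = 0.08^0.2835 = exp(0.2835 × -2.5257) = 0.4887
Fraction lost = 1 − 0.4887 = 0.5113

51.1%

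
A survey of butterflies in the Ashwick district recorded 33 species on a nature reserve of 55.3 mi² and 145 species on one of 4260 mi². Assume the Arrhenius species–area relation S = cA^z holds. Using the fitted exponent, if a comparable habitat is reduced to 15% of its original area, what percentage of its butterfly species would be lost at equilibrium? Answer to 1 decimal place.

47.6%

z = ln(145/33) / ln(4260/55.3) = 1.4802 / 4.3443 = 0.3407
S_new/S_old = (A_new/A_old)^z = 0.15^0.3407 = exp(0.3407 × -1.8971) = 0.5239
Fraction lost = 1 − 0.5239 = 0.4761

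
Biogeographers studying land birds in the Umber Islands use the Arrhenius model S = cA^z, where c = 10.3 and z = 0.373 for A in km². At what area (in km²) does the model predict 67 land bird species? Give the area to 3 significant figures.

67 = 10.3 × A^0.373  ⇒  A^0.373 = 67/10.3 = 6.505
ln A = ln(6.505) / 0.373 = 1.8725 / 0.373 = 5.0202
A = e^5.0202 ≈ 151.4 km²

151 km²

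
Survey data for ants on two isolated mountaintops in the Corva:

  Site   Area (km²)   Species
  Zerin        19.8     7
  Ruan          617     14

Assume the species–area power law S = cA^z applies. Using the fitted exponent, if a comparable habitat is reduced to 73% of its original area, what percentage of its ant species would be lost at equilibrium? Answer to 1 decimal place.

z = ln(14/7) / ln(617/19.8) = 0.6931 / 3.4392 = 0.2015
S_new/S_old = (A_new/A_old)^z = 0.73^0.2015 = exp(0.2015 × -0.3147) = 0.9385
Fraction lost = 1 − 0.9385 = 0.06146

6.1%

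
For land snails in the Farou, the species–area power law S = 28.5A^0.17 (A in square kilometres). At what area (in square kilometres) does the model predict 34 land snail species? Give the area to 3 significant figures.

2.82 square kilometres

34 = 28.5 × A^0.17  ⇒  A^0.17 = 34/28.5 = 1.193
ln A = ln(1.193) / 0.17 = 0.1765 / 0.17 = 1.0380
A = e^1.0380 ≈ 2.824 square kilometres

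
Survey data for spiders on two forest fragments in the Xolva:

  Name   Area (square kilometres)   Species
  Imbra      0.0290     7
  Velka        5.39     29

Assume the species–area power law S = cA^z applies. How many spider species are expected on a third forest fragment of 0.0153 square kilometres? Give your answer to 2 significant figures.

5.9

z = ln(29/7) / ln(5.39/0.029) = 1.4214 / 5.2250 = 0.2720
c = 7 / 0.029^0.2720 = 7 / 0.3817 = 18.34
S₃ = 18.34 × 0.0153^0.2720 = 18.34 × 0.3208 ≈ 5.882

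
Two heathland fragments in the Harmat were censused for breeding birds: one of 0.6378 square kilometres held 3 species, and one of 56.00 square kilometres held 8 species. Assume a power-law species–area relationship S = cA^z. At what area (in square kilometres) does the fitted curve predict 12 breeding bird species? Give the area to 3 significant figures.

356 square kilometres

z = ln(8/3) / ln(56/0.6378) = 0.9808 / 4.4751 = 0.2192
c = 3 / 0.6378^0.2192 = 3 / 0.9061 = 3.311
A = (12/3.311)^(1/0.2192) ⇒ ln A = ln(3.625)/0.2192 = 5.8753
A = e^5.8753 ≈ 356.1 square kilometres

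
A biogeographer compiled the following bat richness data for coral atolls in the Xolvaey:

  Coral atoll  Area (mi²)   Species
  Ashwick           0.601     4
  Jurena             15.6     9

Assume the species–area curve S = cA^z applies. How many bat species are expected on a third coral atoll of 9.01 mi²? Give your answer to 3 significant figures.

7.85

z = ln(9/4) / ln(15.6/0.601) = 0.8109 / 3.2564 = 0.2490
c = 4 / 0.601^0.2490 = 4 / 0.8809 = 4.541
S₃ = 4.541 × 9.01^0.2490 = 4.541 × 1.729 ≈ 7.85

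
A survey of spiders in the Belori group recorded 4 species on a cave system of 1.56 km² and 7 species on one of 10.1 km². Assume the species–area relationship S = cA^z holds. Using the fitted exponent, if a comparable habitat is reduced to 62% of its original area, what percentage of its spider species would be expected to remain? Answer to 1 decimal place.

86.7%

z = ln(7/4) / ln(10.1/1.56) = 0.5596 / 1.8678 = 0.2996
S_new/S_old = (A_new/A_old)^z = 0.62^0.2996 = exp(0.2996 × -0.4780) = 0.8666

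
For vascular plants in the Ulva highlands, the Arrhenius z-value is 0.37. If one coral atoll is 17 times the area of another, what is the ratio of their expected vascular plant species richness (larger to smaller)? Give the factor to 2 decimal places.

S₂/S₁ = (A₂/A₁)^z = 17^0.37
ln(S₂/S₁) = 0.37 × ln 17 = 0.37 × 2.8332 = 1.0483
S₂/S₁ = e^1.0483 ≈ 2.853

2.85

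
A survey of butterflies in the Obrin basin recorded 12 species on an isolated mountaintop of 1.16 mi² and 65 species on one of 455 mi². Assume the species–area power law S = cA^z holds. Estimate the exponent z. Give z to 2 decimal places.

0.28

Taking logs: ln S = ln c + z ln A, so z = (ln S₂ − ln S₁)/(ln A₂ − ln A₁).
z = ln(65/12) / ln(455/1.16) = ln(5.417) / ln(392.2) = 1.6895 / 5.9719 = 0.2829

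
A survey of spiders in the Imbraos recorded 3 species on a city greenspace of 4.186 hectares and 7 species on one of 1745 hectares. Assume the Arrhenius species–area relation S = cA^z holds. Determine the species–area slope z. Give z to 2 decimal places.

0.14

Taking logs: ln S = ln c + z ln A, so z = (ln S₂ − ln S₁)/(ln A₂ − ln A₁).
z = ln(7/3) / ln(1745/4.186) = ln(2.333) / ln(416.9) = 0.8473 / 6.0328 = 0.1404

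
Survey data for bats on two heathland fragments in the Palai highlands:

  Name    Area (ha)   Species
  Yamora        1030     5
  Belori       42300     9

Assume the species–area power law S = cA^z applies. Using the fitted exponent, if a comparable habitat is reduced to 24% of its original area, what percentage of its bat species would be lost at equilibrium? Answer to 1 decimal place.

z = ln(9/5) / ln(42300/1030) = 0.5878 / 3.7152 = 0.1582
S_new/S_old = (A_new/A_old)^z = 0.24^0.1582 = exp(0.1582 × -1.4271) = 0.7979
Fraction lost = 1 − 0.7979 = 0.2021

20.2%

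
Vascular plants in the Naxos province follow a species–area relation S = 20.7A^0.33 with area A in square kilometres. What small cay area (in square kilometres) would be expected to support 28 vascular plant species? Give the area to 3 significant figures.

2.50 square kilometres

28 = 20.7 × A^0.33  ⇒  A^0.33 = 28/20.7 = 1.353
ln A = ln(1.353) / 0.33 = 0.3021 / 0.33 = 0.9154
A = e^0.9154 ≈ 2.498 square kilometres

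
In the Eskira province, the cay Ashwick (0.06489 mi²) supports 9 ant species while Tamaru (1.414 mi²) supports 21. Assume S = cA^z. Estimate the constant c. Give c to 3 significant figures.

z = ln(S₂/S₁) / ln(A₂/A₁) = ln(21/9) / ln(1.414/0.06489) = 0.8473 / 3.0815 = 0.2750
c = S₁ / A₁^z = 9 / 0.06489^0.2750 = 9 / 0.4714 = 19.09

19.1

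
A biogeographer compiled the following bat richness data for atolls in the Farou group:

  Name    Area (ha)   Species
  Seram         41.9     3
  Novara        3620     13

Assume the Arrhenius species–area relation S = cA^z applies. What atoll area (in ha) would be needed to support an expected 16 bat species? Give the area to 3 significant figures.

z = ln(13/3) / ln(3620/41.9) = 1.4663 / 4.4589 = 0.3289
c = 3 / 41.9^0.3289 = 3 / 3.416 = 0.8783
A = (16/0.8783)^(1/0.3289) ⇒ ln A = ln(18.22)/0.3289 = 8.8256
A = e^8.8256 ≈ 6807 ha

6810 ha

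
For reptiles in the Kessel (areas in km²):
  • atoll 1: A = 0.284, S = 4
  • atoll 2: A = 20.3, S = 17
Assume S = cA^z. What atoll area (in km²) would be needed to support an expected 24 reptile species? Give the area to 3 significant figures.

56.2 km²

z = ln(17/4) / ln(20.3/0.284) = 1.4469 / 4.2694 = 0.3389
c = 4 / 0.284^0.3389 = 4 / 0.6527 = 6.128
A = (24/6.128)^(1/0.3389) ⇒ ln A = ln(3.916)/0.3389 = 4.0281
A = e^4.0281 ≈ 56.16 km²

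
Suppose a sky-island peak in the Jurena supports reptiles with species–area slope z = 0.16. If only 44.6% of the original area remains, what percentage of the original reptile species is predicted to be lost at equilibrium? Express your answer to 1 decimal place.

12.1%

S_new/S_old = (A_new/A_old)^z = 0.446^0.16
= exp(0.16 × ln 0.446) = exp(0.16 × -0.8074) = exp(-0.1292) ≈ 0.8788
Fraction lost = 1 − 0.8788 = 0.1212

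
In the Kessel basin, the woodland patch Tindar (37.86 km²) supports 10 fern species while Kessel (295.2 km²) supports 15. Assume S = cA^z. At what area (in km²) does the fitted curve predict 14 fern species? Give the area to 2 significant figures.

210 km²

z = ln(15/10) / ln(295.2/37.86) = 0.4055 / 2.0538 = 0.1974
c = 10 / 37.86^0.1974 = 10 / 2.049 = 4.88
A = (14/4.88)^(1/0.1974) ⇒ ln A = ln(2.869)/0.1974 = 5.3382
A = e^5.3382 ≈ 208.1 km²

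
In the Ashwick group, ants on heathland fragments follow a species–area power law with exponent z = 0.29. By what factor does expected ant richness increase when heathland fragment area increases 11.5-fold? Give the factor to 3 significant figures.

S₂/S₁ = (A₂/A₁)^z = 11.5^0.29
ln(S₂/S₁) = 0.29 × ln 11.5 = 0.29 × 2.4423 = 0.7083
S₂/S₁ = e^0.7083 ≈ 2.03

2.03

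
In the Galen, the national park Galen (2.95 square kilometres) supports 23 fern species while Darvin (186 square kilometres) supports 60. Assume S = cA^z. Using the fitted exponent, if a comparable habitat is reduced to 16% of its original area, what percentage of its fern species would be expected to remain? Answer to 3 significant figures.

z = ln(60/23) / ln(186/2.95) = 0.9589 / 4.1439 = 0.2314
S_new/S_old = (A_new/A_old)^z = 0.16^0.2314 = exp(0.2314 × -1.8326) = 0.6544

65.4%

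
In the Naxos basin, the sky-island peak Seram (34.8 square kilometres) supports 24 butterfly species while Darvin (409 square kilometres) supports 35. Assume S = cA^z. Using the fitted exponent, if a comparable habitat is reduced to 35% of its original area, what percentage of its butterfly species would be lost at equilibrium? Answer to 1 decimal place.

z = ln(35/24) / ln(409/34.8) = 0.3773 / 2.4641 = 0.1531
S_new/S_old = (A_new/A_old)^z = 0.35^0.1531 = exp(0.1531 × -1.0498) = 0.8515
Fraction lost = 1 − 0.8515 = 0.1485

14.8%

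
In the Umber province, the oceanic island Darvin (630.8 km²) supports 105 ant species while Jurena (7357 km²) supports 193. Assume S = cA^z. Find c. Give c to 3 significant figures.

z = ln(S₂/S₁) / ln(A₂/A₁) = ln(193/105) / ln(7357/630.8) = 0.6087 / 2.4564 = 0.2478
c = S₁ / A₁^z = 105 / 630.8^0.2478 = 105 / 4.941 = 21.25

21.2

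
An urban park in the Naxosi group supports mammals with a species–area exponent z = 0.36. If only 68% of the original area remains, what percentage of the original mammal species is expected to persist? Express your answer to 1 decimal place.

S_new/S_old = (A_new/A_old)^z = 0.68^0.36
= exp(0.36 × ln 0.68) = exp(0.36 × -0.3857) = exp(-0.1388) ≈ 0.8704

87.0%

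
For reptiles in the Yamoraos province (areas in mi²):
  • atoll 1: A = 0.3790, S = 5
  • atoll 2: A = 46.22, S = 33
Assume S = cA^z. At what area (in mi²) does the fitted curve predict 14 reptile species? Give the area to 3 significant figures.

5.21 mi²

z = ln(33/5) / ln(46.22/0.379) = 1.8871 / 4.8036 = 0.3928
c = 5 / 0.379^0.3928 = 5 / 0.6831 = 7.32
A = (14/7.32)^(1/0.3928) ⇒ ln A = ln(1.913)/0.3928 = 1.6507
A = e^1.6507 ≈ 5.211 mi²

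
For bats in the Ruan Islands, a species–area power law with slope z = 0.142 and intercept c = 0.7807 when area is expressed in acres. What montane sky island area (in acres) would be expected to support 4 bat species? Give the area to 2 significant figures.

4 = 0.7807 × A^0.142  ⇒  A^0.142 = 4/0.7807 = 5.124
ln A = ln(5.124) / 0.142 = 1.6339 / 0.142 = 11.5060
A = e^11.5060 ≈ 99315 acres

99000 acres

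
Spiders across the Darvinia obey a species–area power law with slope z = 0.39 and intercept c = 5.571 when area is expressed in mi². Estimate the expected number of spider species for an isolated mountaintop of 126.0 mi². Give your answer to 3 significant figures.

S = 5.571 × 126^0.39 = 5.571 × 6.594 ≈ 36.73

36.7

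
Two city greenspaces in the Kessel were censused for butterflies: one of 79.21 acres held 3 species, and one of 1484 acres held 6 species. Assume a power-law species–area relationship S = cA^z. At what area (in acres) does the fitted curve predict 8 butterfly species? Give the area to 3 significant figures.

z = ln(6/3) / ln(1484/79.21) = 0.6931 / 2.9304 = 0.2365
c = 3 / 79.21^0.2365 = 3 / 2.813 = 1.067
A = (8/1.067)^(1/0.2365) ⇒ ln A = ln(7.501)/0.2365 = 8.5187
A = e^8.5187 ≈ 5008 acres

5010 acres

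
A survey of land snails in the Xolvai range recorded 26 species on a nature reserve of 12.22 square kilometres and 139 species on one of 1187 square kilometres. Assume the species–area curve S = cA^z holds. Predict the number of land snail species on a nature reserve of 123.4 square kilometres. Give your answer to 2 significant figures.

z = ln(139/26) / ln(1187/12.22) = 1.6764 / 4.5761 = 0.3663
c = 26 / 12.22^0.3663 = 26 / 2.502 = 10.39
S₃ = 10.39 × 123.4^0.3663 = 10.39 × 5.836 ≈ 60.65

61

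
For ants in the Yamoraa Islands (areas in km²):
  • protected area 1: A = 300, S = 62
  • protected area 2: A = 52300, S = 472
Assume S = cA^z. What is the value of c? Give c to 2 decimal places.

z = ln(S₂/S₁) / ln(A₂/A₁) = ln(472/62) / ln(52300/300) = 2.0298 / 5.1610 = 0.3933
c = S₁ / A₁^z = 62 / 300^0.3933 = 62 / 9.425 = 6.578

6.58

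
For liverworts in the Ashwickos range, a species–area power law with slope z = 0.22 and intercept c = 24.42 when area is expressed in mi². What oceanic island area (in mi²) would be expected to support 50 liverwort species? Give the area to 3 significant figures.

26.0 mi²

50 = 24.42 × A^0.22  ⇒  A^0.22 = 50/24.42 = 2.048
ln A = ln(2.048) / 0.22 = 0.7166 / 0.22 = 3.2574
A = e^3.2574 ≈ 25.98 mi²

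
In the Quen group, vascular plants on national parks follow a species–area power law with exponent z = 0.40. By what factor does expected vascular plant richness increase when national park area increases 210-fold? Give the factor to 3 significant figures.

8.49

S₂/S₁ = (A₂/A₁)^z = 210^0.4
ln(S₂/S₁) = 0.4 × ln 210 = 0.4 × 5.3471 = 2.1388
S₂/S₁ = e^2.1388 ≈ 8.49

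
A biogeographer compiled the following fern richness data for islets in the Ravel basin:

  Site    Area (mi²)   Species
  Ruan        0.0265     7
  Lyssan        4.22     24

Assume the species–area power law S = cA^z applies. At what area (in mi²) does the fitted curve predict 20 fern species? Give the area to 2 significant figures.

2.0 mi²

z = ln(24/7) / ln(4.22/0.0265) = 1.2321 / 5.0704 = 0.2430
c = 7 / 0.0265^0.2430 = 7 / 0.4138 = 16.91
A = (20/16.91)^(1/0.2430) ⇒ ln A = ln(1.182)/0.2430 = 0.6896
A = e^0.6896 ≈ 1.993 mi²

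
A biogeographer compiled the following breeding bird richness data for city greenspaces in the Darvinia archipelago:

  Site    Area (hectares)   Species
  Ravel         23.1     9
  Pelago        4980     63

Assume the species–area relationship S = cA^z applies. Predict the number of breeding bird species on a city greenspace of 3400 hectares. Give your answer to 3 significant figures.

z = ln(63/9) / ln(4980/23.1) = 1.9459 / 5.3734 = 0.3621
c = 9 / 23.1^0.3621 = 9 / 3.118 = 2.887
S₃ = 2.887 × 3400^0.3621 = 2.887 × 19.01 ≈ 54.87

54.9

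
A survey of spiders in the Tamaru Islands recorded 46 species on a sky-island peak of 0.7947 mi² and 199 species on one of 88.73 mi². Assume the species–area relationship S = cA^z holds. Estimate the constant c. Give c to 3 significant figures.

49.4

z = ln(S₂/S₁) / ln(A₂/A₁) = ln(199/46) / ln(88.73/0.7947) = 1.4647 / 4.7154 = 0.3106
c = S₁ / A₁^z = 46 / 0.7947^0.3106 = 46 / 0.9311 = 49.4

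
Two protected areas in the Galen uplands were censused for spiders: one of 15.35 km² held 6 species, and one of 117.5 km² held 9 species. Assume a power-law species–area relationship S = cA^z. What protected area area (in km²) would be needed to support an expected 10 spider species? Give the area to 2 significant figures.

z = ln(9/6) / ln(117.5/15.35) = 0.4055 / 2.0353 = 0.1992
c = 6 / 15.35^0.1992 = 6 / 1.723 = 3.482
A = (10/3.482)^(1/0.1992) ⇒ ln A = ln(2.872)/0.1992 = 5.2953
A = e^5.2953 ≈ 199.4 km²

200 km²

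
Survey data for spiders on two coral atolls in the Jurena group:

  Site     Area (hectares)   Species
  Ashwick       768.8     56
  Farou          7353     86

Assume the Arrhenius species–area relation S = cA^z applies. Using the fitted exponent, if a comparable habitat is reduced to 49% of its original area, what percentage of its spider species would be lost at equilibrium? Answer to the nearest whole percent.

z = ln(86/56) / ln(7353/768.8) = 0.4290 / 2.2580 = 0.1900
S_new/S_old = (A_new/A_old)^z = 0.49^0.1900 = exp(0.1900 × -0.7133) = 0.8733
Fraction lost = 1 − 0.8733 = 0.1267

13%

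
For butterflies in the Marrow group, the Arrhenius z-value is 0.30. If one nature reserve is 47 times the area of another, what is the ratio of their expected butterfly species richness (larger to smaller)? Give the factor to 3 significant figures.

3.17

S₂/S₁ = (A₂/A₁)^z = 47^0.3
ln(S₂/S₁) = 0.3 × ln 47 = 0.3 × 3.8501 = 1.1550
S₂/S₁ = e^1.1550 ≈ 3.174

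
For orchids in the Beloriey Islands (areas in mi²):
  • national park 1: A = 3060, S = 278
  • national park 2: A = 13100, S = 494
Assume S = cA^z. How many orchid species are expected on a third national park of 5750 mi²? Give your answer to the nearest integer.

357

z = ln(494/278) / ln(13100/3060) = 0.5749 / 1.4542 = 0.3953
c = 278 / 3060^0.3953 = 278 / 23.88 = 11.64
S₃ = 11.64 × 5750^0.3953 = 11.64 × 30.65 ≈ 356.7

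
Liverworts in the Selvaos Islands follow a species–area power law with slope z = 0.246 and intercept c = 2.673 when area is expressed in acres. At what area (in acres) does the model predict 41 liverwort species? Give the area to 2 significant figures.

66000 acres

41 = 2.673 × A^0.246  ⇒  A^0.246 = 41/2.673 = 15.34
ln A = ln(15.34) / 0.246 = 2.7304 / 0.246 = 11.0991
A = e^11.0991 ≈ 66109 acres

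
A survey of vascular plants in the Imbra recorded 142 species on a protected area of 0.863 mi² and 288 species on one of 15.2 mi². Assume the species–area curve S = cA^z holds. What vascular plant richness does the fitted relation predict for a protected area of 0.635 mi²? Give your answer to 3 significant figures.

132

z = ln(288/142) / ln(15.2/0.863) = 0.7071 / 2.8686 = 0.2465
c = 142 / 0.863^0.2465 = 142 / 0.9643 = 147.3
S₃ = 147.3 × 0.635^0.2465 = 147.3 × 0.8941 ≈ 131.7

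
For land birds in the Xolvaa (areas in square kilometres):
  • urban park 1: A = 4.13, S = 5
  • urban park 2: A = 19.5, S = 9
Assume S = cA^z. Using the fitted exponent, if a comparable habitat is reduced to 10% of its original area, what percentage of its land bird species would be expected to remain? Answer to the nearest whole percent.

42%

z = ln(9/5) / ln(19.5/4.13) = 0.5878 / 1.5521 = 0.3787
S_new/S_old = (A_new/A_old)^z = 0.1^0.3787 = exp(0.3787 × -2.3026) = 0.4181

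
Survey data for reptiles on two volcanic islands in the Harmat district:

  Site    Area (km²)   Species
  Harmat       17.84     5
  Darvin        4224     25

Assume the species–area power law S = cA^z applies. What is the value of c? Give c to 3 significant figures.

2.14

z = ln(S₂/S₁) / ln(A₂/A₁) = ln(25/5) / ln(4224/17.84) = 1.6094 / 5.4671 = 0.2944
c = S₁ / A₁^z = 5 / 17.84^0.2944 = 5 / 2.336 = 2.141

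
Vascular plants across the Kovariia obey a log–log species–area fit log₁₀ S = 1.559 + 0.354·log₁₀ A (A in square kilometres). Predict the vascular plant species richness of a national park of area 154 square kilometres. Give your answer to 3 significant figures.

S = 36.22 × 154^0.354
ln S = ln 36.22 + 0.354 × ln 154 = 3.5897 + 0.354 × 5.0370 = 5.3728
S = e^5.3728 ≈ 215.5

215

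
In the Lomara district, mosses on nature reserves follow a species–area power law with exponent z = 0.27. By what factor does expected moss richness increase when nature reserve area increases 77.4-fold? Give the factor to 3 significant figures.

3.24

S₂/S₁ = (A₂/A₁)^z = 77.4^0.27
ln(S₂/S₁) = 0.27 × ln 77.4 = 0.27 × 4.3490 = 1.1742
S₂/S₁ = e^1.1742 ≈ 3.236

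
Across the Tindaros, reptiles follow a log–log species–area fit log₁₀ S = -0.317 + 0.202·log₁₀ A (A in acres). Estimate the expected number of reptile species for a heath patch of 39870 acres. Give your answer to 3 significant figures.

S = 0.4819 × 39870^0.202
ln S = ln 0.4819 + 0.202 × ln 39870 = -0.7299 + 0.202 × 10.5934 = 1.4099
S = e^1.4099 ≈ 4.096

4.10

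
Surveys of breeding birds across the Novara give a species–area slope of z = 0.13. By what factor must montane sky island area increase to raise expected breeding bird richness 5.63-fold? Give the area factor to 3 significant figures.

(A₂/A₁)^0.13 = 5.63, so A₂/A₁ = 5.63^(1/0.13) = 5.63^7.692
ln(A₂/A₁) = ln 5.63 / 0.13 = 1.7281 / 0.13 = 13.2931
A₂/A₁ = e^13.2931 ≈ 593119

593000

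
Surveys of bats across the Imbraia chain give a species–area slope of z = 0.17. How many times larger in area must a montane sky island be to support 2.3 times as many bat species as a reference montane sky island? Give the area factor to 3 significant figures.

134

(A₂/A₁)^0.17 = 2.3, so A₂/A₁ = 2.3^(1/0.17) = 2.3^5.882
ln(A₂/A₁) = ln 2.3 / 0.17 = 0.8329 / 0.17 = 4.8995
A₂/A₁ = e^4.8995 ≈ 134.2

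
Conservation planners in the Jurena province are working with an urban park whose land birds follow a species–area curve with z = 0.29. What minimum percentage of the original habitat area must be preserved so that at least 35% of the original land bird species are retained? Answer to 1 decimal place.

Need (A_new/A_old)^0.29 = 0.35, so A_new/A_old = 0.35^(1/0.29) = 0.35^3.448
ln(A_new/A_old) = ln 0.35 / 0.29 = -1.0498 / 0.29 = -3.6201
A_new/A_old = e^-3.6201 ≈ 0.02678

2.7%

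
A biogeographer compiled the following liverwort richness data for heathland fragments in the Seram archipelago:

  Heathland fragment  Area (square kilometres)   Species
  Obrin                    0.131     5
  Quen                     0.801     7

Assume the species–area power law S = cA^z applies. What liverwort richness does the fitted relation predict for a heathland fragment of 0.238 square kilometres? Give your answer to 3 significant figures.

5.59

z = ln(7/5) / ln(0.801/0.131) = 0.3365 / 1.8107 = 0.1858
c = 5 / 0.131^0.1858 = 5 / 0.6854 = 7.295
S₃ = 7.295 × 0.238^0.1858 = 7.295 × 0.7659 ≈ 5.587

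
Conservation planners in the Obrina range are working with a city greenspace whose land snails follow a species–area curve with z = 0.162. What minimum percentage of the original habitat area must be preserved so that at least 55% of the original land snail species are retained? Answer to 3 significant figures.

2.50%

Need (A_new/A_old)^0.162 = 0.55, so A_new/A_old = 0.55^(1/0.162) = 0.55^6.173
ln(A_new/A_old) = ln 0.55 / 0.162 = -0.5978 / 0.162 = -3.6904
A_new/A_old = e^-3.6904 ≈ 0.02496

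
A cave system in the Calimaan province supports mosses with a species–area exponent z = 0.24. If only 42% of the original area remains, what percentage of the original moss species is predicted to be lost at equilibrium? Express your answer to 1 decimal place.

18.8%

S_new/S_old = (A_new/A_old)^z = 0.42^0.24
= exp(0.24 × ln 0.42) = exp(0.24 × -0.8675) = exp(-0.2082) ≈ 0.812
Fraction lost = 1 − 0.812 = 0.188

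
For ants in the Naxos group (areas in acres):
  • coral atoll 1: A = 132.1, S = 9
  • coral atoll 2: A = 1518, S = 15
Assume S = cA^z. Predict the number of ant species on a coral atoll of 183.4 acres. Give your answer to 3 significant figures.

z = ln(15/9) / ln(1518/132.1) = 0.5108 / 2.4416 = 0.2092
c = 9 / 132.1^0.2092 = 9 / 2.778 = 3.24
S₃ = 3.24 × 183.4^0.2092 = 3.24 × 2.975 ≈ 9.64

9.64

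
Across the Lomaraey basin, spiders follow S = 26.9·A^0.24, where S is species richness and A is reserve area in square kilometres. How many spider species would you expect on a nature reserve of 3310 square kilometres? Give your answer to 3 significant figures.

188

S = 26.9 × 3310^0.24
ln S = ln 26.9 + 0.24 × ln 3310 = 3.2921 + 0.24 × 8.1047 = 5.2373
S = e^5.2373 ≈ 188.2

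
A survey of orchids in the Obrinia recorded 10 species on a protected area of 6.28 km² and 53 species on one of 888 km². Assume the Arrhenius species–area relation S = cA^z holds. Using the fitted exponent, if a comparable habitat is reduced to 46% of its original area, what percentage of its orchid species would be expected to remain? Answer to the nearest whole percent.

77%

z = ln(53/10) / ln(888/6.28) = 1.6677 / 4.9516 = 0.3368
S_new/S_old = (A_new/A_old)^z = 0.46^0.3368 = exp(0.3368 × -0.7765) = 0.7699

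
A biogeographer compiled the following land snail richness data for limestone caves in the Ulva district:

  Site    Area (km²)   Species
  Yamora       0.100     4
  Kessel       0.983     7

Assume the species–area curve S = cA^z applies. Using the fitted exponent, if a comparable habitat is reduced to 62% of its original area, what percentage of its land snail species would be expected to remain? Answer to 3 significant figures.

89.0%

z = ln(7/4) / ln(0.983/0.1) = 0.5596 / 2.2854 = 0.2449
S_new/S_old = (A_new/A_old)^z = 0.62^0.2449 = exp(0.2449 × -0.4780) = 0.8895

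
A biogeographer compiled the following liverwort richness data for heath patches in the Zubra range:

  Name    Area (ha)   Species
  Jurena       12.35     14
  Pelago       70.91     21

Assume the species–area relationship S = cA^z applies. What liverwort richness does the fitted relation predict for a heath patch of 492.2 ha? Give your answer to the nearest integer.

z = ln(21/14) / ln(70.91/12.35) = 0.4055 / 1.7478 = 0.2320
c = 14 / 12.35^0.2320 = 14 / 1.792 = 7.814
S₃ = 7.814 × 492.2^0.2320 = 7.814 × 4.213 ≈ 32.92

33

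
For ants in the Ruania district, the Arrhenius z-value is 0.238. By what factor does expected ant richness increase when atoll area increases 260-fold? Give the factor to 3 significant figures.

3.76

S₂/S₁ = (A₂/A₁)^z = 260^0.238
ln(S₂/S₁) = 0.238 × ln 260 = 0.238 × 5.5607 = 1.3234
S₂/S₁ = e^1.3234 ≈ 3.756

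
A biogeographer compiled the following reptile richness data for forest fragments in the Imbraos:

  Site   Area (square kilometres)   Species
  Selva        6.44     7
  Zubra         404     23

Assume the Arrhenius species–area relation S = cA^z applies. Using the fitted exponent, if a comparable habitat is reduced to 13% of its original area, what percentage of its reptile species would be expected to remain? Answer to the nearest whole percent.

56%

z = ln(23/7) / ln(404/6.44) = 1.1896 / 4.1389 = 0.2874
S_new/S_old = (A_new/A_old)^z = 0.13^0.2874 = exp(0.2874 × -2.0402) = 0.5563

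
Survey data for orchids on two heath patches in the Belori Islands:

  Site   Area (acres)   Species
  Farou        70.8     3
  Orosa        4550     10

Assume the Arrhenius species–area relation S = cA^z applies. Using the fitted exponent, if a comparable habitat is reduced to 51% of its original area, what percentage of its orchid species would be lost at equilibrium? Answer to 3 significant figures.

17.7%

z = ln(10/3) / ln(4550/70.8) = 1.2040 / 4.1630 = 0.2892
S_new/S_old = (A_new/A_old)^z = 0.51^0.2892 = exp(0.2892 × -0.6733) = 0.8231
Fraction lost = 1 − 0.8231 = 0.1769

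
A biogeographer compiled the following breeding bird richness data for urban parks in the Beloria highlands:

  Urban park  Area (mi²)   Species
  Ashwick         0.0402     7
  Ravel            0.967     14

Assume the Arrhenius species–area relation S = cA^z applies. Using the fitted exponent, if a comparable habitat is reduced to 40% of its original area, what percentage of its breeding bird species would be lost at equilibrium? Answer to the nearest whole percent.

z = ln(14/7) / ln(0.967/0.0402) = 0.6931 / 3.1803 = 0.2179
S_new/S_old = (A_new/A_old)^z = 0.4^0.2179 = exp(0.2179 × -0.9163) = 0.819
Fraction lost = 1 − 0.819 = 0.181

18%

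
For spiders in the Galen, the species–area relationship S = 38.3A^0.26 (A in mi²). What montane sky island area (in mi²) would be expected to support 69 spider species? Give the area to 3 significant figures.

9.62 mi²

69 = 38.3 × A^0.26  ⇒  A^0.26 = 69/38.3 = 1.802
ln A = ln(1.802) / 0.26 = 0.5887 / 0.26 = 2.2641
A = e^2.2641 ≈ 9.622 mi²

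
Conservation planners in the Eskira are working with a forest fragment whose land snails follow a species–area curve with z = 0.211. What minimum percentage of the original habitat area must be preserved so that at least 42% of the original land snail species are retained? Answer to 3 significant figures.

1.64%

Need (A_new/A_old)^0.211 = 0.42, so A_new/A_old = 0.42^(1/0.211) = 0.42^4.739
ln(A_new/A_old) = ln 0.42 / 0.211 = -0.8675 / 0.211 = -4.1114
A_new/A_old = e^-4.1114 ≈ 0.01639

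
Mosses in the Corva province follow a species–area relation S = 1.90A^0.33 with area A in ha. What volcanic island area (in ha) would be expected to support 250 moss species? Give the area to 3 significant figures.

2640000 ha

250 = 1.9 × A^0.33  ⇒  A^0.33 = 250/1.9 = 131.6
ln A = ln(131.6) / 0.33 = 4.8796 / 0.33 = 14.7867
A = e^14.7867 ≈ 2641052 ha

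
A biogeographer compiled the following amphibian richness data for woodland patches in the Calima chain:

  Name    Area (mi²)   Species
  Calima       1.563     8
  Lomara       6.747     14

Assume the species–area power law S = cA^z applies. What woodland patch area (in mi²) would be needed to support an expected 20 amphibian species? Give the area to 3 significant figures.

z = ln(14/8) / ln(6.747/1.563) = 0.5596 / 1.4625 = 0.3826
c = 8 / 1.563^0.3826 = 8 / 1.186 = 6.743
A = (20/6.743)^(1/0.3826) ⇒ ln A = ln(2.966)/0.3826 = 2.8412
A = e^2.8412 ≈ 17.14 mi²

17.1 mi²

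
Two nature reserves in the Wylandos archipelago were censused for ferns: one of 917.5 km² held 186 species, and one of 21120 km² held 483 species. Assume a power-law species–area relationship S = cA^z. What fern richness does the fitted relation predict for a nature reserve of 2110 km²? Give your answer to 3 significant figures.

240

z = ln(483/186) / ln(21120/917.5) = 0.9543 / 3.1363 = 0.3043
c = 186 / 917.5^0.3043 = 186 / 7.969 = 23.34
S₃ = 23.34 × 2110^0.3043 = 23.34 × 10.27 ≈ 239.6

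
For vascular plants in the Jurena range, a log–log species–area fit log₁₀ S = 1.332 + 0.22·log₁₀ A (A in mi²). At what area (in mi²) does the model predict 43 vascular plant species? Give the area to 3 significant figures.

23.5 mi²

43 = 21.48 × A^0.22  ⇒  A^0.22 = 43/21.48 = 2.002
ln A = ln(2.002) / 0.22 = 0.6942 / 0.22 = 3.1553
A = e^3.1553 ≈ 23.46 mi²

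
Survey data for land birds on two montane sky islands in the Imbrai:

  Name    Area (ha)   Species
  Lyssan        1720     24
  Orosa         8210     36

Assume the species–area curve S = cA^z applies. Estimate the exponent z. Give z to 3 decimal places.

0.259

Taking logs: ln S = ln c + z ln A, so z = (ln S₂ − ln S₁)/(ln A₂ − ln A₁).
z = ln(36/24) / ln(8210/1720) = ln(1.5) / ln(4.773) = 0.4055 / 1.5630 = 0.2594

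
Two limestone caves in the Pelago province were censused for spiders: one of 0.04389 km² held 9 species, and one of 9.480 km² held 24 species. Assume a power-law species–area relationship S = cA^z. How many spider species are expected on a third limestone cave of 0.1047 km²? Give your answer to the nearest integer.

z = ln(24/9) / ln(9.48/0.04389) = 0.9808 / 5.3753 = 0.1825
c = 9 / 0.04389^0.1825 = 9 / 0.5653 = 15.92
S₃ = 15.92 × 0.1047^0.1825 = 15.92 × 0.6625 ≈ 10.55

11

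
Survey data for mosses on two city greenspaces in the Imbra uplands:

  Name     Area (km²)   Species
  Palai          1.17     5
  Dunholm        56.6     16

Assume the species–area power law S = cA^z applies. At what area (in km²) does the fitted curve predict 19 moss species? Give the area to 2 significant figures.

100 km²

z = ln(16/5) / ln(56.6/1.17) = 1.1632 / 3.8790 = 0.2999
c = 5 / 1.17^0.2999 = 5 / 1.048 = 4.77
A = (19/4.77)^(1/0.2999) ⇒ ln A = ln(3.983)/0.2999 = 4.6091
A = e^4.6091 ≈ 100.4 km²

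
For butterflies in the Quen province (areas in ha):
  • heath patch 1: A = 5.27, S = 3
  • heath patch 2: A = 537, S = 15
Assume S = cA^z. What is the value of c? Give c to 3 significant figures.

1.68

z = ln(S₂/S₁) / ln(A₂/A₁) = ln(15/3) / ln(537/5.27) = 1.6094 / 4.6240 = 0.3481
c = S₁ / A₁^z = 3 / 5.27^0.3481 = 3 / 1.783 = 1.682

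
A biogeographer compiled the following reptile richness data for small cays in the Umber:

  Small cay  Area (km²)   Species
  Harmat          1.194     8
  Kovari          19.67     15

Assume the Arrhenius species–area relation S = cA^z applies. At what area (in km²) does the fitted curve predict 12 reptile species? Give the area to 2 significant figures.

z = ln(15/8) / ln(19.67/1.194) = 0.6286 / 2.8018 = 0.2244
c = 8 / 1.194^0.2244 = 8 / 1.041 = 7.688
A = (12/7.688)^(1/0.2244) ⇒ ln A = ln(1.561)/0.2244 = 1.9845
A = e^1.9845 ≈ 7.276 km²

7.3 km²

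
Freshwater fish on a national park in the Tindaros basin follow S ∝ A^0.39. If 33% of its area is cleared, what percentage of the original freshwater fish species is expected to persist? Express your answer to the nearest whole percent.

S_new/S_old = (A_new/A_old)^z = 0.67^0.39
= exp(0.39 × ln 0.67) = exp(0.39 × -0.4005) = exp(-0.1562) ≈ 0.8554

86%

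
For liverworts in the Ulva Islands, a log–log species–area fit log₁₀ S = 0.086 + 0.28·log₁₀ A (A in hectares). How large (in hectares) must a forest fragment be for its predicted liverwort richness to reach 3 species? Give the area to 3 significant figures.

24.9 hectares

3 = 1.219 × A^0.28  ⇒  A^0.28 = 3/1.219 = 2.461
ln A = ln(2.461) / 0.28 = 0.9006 / 0.28 = 3.2164
A = e^3.2164 ≈ 24.94 hectares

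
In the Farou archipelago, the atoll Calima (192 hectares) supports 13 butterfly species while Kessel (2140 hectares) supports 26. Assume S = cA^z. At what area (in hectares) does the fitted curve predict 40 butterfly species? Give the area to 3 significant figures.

9580 hectares

z = ln(26/13) / ln(2140/192) = 0.6931 / 2.4111 = 0.2875
c = 13 / 192^0.2875 = 13 / 4.533 = 2.868
A = (40/2.868)^(1/0.2875) ⇒ ln A = ln(13.95)/0.2875 = 9.1670
A = e^9.1670 ≈ 9576 hectares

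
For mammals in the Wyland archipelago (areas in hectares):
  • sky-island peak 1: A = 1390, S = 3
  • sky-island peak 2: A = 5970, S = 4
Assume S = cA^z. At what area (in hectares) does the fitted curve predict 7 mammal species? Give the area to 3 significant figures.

z = ln(4/3) / ln(5970/1390) = 0.2877 / 1.4574 = 0.1974
c = 3 / 1390^0.1974 = 3 / 4.172 = 0.719
A = (7/0.719)^(1/0.1974) ⇒ ln A = ln(9.736)/0.1974 = 11.5296
A = e^11.5296 ≈ 101682 hectares

102000 hectares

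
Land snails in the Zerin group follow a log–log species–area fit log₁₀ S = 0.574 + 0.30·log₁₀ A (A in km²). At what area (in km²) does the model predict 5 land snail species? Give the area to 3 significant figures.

5 = 3.75 × A^0.3  ⇒  A^0.3 = 5/3.75 = 1.333
ln A = ln(1.333) / 0.3 = 0.2878 / 0.3 = 0.9592
A = e^0.9592 ≈ 2.61 km²

2.61 km²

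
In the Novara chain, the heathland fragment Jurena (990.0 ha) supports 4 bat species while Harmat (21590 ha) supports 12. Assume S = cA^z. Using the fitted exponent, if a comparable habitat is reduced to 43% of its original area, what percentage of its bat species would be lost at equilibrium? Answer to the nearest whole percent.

26%

z = ln(12/4) / ln(21590/990) = 1.0986 / 3.0823 = 0.3564
S_new/S_old = (A_new/A_old)^z = 0.43^0.3564 = exp(0.3564 × -0.8440) = 0.7402
Fraction lost = 1 − 0.7402 = 0.2598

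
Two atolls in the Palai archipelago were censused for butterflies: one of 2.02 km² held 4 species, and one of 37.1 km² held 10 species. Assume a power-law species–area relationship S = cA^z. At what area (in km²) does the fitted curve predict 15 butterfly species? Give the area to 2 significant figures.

z = ln(10/4) / ln(37.1/2.02) = 0.9163 / 2.9105 = 0.3148
c = 4 / 2.02^0.3148 = 4 / 1.248 = 3.206
A = (15/3.206)^(1/0.3148) ⇒ ln A = ln(4.679)/0.3148 = 4.9015
A = e^4.9015 ≈ 134.5 km²

130 km²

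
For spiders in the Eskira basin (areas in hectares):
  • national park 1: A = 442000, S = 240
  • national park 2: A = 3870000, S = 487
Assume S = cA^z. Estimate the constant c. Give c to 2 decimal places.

z = ln(S₂/S₁) / ln(A₂/A₁) = ln(487/240) / ln(3870000/442000) = 0.7076 / 2.1697 = 0.3261
c = S₁ / A₁^z = 240 / 442000^0.3261 = 240 / 69.37 = 3.46

3.46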